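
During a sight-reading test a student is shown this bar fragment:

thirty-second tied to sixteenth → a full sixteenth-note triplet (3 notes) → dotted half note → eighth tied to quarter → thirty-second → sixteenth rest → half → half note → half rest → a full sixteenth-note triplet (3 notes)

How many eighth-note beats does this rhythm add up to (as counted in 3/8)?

One eighth-note beat = 4 thirty-second notes.
Convert each value to thirty-second notes: thirty-second tied to sixteenth (thirty-second + sixteenth) = 3; a full sixteenth-note triplet (3 notes) (three triplet sixteenths span one eighth) = 4; dotted half note = 24; eighth tied to quarter (eighth + quarter) = 12; thirty-second = 1; sixteenth rest = 2; half = 16; half note = 16; half rest = 16; a full sixteenth-note triplet (3 notes) (three triplet sixteenths span one eighth) = 4.
Altogether 3 + 4 + 24 + 12 + 1 + 2 + 16 + 16 + 16 + 4 = 98.
98 ÷ 4 = 24.5 beats.

24.5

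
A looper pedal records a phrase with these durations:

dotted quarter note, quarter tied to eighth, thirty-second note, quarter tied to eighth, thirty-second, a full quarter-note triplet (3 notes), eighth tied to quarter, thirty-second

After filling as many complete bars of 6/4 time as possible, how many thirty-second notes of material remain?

19

One bar of 6/4 = 48 thirty-second notes.
Express everything in thirty-second notes: dotted quarter note = 12; quarter tied to eighth (quarter + eighth) = 12; thirty-second note = 1; quarter tied to eighth (quarter + eighth) = 12; thirty-second = 1; a full quarter-note triplet (3 notes) (three triplet quarters span one half) = 16; eighth tied to quarter (eighth + quarter) = 12; thirty-second = 1.
Altogether 12 + 12 + 1 + 12 + 1 + 16 + 12 + 1 = 67.
67 ÷ 48 = 1 complete bar with 19 thirty-second notes remaining.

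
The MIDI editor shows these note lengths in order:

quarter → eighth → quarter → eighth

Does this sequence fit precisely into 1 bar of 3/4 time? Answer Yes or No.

One bar of 3/4 = 6 eighth notes.
Each duration in eighth notes: quarter = 2; eighth = 1; quarter = 2; eighth = 1.
Sum: 2 + 1 + 2 + 1 = 6.
6 equals 6, so the answer is Yes.

Yes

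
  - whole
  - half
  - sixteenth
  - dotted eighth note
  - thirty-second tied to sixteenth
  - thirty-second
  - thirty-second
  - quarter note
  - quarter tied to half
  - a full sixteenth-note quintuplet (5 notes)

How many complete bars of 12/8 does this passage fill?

One bar of 12/8 = 48 thirty-second notes.
Each duration in thirty-second notes: whole = 32; half = 16; sixteenth = 2; dotted eighth note = 6; thirty-second tied to sixteenth (thirty-second + sixteenth) = 3; thirty-second = 1; thirty-second = 1; quarter note = 8; quarter tied to half (quarter + half) = 24; a full sixteenth-note quintuplet (5 notes) (five quintuplet sixteenths span one quarter) = 8.
Adding: 32 + 16 + 2 + 6 + 3 + 1 + 1 + 8 + 24 + 8 = 101.
101 ÷ 48 = 2 complete bars with 5 left over.

2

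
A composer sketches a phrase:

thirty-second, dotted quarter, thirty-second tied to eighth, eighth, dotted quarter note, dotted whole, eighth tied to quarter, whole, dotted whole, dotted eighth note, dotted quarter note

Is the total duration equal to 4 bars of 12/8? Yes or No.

Yes

One bar of 12/8 = 48 thirty-second notes, so 4 bars = 192.
Convert each value to thirty-second notes: thirty-second = 1; dotted quarter = 12; thirty-second tied to eighth (thirty-second + eighth) = 5; eighth = 4; dotted quarter note = 12; dotted whole = 48; eighth tied to quarter (eighth + quarter) = 12; whole = 32; dotted whole = 48; dotted eighth note = 6; dotted quarter note = 12.
Total: 1 + 12 + 5 + 4 + 12 + 48 + 12 + 32 + 48 + 6 + 12 = 192.
192 equals 192, so the answer is Yes.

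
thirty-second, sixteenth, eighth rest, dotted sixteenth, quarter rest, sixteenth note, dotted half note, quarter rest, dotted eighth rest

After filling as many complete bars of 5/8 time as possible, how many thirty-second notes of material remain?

One bar of 5/8 = 20 thirty-second notes.
Each duration in thirty-second notes: thirty-second = 1; sixteenth = 2; eighth rest = 4; dotted sixteenth = 3; quarter rest = 8; sixteenth note = 2; dotted half note = 24; quarter rest = 8; dotted eighth rest = 6.
Altogether 1 + 2 + 4 + 3 + 8 + 2 + 24 + 8 + 6 = 58.
58 ÷ 20 = 2 complete bars with 18 thirty-second notes remaining.

18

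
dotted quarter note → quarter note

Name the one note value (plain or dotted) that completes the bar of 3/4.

eighth note

The bar of 3/4 = 6 eighth notes.
In eighth notes: dotted quarter note = 3; quarter note = 2.
Adding: 3 + 2 = 5.
Remaining: 6 − 5 = 1 eighth note, which is a eighth note.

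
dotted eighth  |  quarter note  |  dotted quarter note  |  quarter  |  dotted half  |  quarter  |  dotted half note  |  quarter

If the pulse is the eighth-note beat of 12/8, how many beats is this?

24.5

One eighth-note beat = 2 sixteenth notes.
In sixteenth notes: dotted eighth = 3; quarter note = 4; dotted quarter note = 6; quarter = 4; dotted half = 12; quarter = 4; dotted half note = 12; quarter = 4.
Total: 3 + 4 + 6 + 4 + 12 + 4 + 12 + 4 = 49.
49 ÷ 2 = 24.5 beats.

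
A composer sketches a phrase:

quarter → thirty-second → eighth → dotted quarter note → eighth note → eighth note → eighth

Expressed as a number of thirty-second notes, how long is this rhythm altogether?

Convert each value to thirty-second notes: quarter = 8; thirty-second = 1; eighth = 4; dotted quarter note = 12; eighth note = 4; eighth note = 4; eighth = 4.
Altogether 8 + 1 + 4 + 12 + 4 + 4 + 4 = 37 thirty-second notes.

37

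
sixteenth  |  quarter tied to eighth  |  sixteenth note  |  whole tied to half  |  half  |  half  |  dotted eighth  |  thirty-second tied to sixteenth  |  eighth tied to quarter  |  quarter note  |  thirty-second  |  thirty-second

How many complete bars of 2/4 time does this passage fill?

One bar of 2/4 = 16 thirty-second notes.
Each duration in thirty-second notes: sixteenth = 2; quarter tied to eighth (quarter + eighth) = 12; sixteenth note = 2; whole tied to half (whole + half) = 48; half = 16; half = 16; dotted eighth = 6; thirty-second tied to sixteenth (thirty-second + sixteenth) = 3; eighth tied to quarter (eighth + quarter) = 12; quarter note = 8; thirty-second = 1; thirty-second = 1.
Adding: 2 + 12 + 2 + 48 + 16 + 16 + 6 + 3 + 12 + 8 + 1 + 1 = 127.
127 ÷ 16 = 7 complete bars with 15 left over.

7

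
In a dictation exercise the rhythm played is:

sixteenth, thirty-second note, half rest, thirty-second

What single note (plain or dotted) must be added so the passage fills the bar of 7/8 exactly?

The bar of 7/8 = 28 thirty-second notes.
Working in thirty-second notes: sixteenth = 2; thirty-second note = 1; half rest = 16; thirty-second = 1.
Total: 2 + 1 + 16 + 1 = 20.
Remaining: 28 − 20 = 8 thirty-second notes, which is a quarter note.

quarter note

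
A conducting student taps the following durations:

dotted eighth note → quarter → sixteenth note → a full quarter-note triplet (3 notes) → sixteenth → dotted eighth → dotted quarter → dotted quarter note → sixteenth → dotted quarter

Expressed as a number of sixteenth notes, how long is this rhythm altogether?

39

Express everything in sixteenth notes: dotted eighth note = 3; quarter = 4; sixteenth note = 1; a full quarter-note triplet (3 notes) (three triplet quarters span one half) = 8; sixteenth = 1; dotted eighth = 3; dotted quarter = 6; dotted quarter note = 6; sixteenth = 1; dotted quarter = 6.
Altogether 3 + 4 + 1 + 8 + 1 + 3 + 6 + 6 + 1 + 6 = 39 sixteenth notes.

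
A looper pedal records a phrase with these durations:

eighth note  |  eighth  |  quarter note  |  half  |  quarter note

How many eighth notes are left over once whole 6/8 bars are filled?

4

One bar of 6/8 = 6 eighth notes.
Each duration in eighth notes: eighth note = 1; eighth = 1; quarter note = 2; half = 4; quarter note = 2.
Adding: 1 + 1 + 2 + 4 + 2 = 10.
10 ÷ 6 = 1 complete bar with 4 eighth notes remaining.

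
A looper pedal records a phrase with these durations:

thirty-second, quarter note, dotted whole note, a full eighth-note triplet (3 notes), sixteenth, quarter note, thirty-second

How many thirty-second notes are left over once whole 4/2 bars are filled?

One bar of 4/2 = 64 thirty-second notes.
Convert each value to thirty-second notes: thirty-second = 1; quarter note = 8; dotted whole note = 48; a full eighth-note triplet (3 notes) (three triplet eighths span one quarter) = 8; sixteenth = 2; quarter note = 8; thirty-second = 1.
Sum: 1 + 8 + 48 + 8 + 2 + 8 + 1 = 76.
76 ÷ 64 = 1 complete bar with 12 thirty-second notes remaining.

12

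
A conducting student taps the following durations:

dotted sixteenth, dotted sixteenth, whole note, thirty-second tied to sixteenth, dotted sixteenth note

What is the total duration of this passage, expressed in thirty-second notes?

Express everything in thirty-second notes: dotted sixteenth = 3; dotted sixteenth = 3; whole note = 32; thirty-second tied to sixteenth (thirty-second + sixteenth) = 3; dotted sixteenth note = 3.
Adding: 3 + 3 + 32 + 3 + 3 = 44 thirty-second notes.

44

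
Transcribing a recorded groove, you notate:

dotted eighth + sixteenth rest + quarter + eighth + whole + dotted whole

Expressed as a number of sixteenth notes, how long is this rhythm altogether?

50

Working in sixteenth notes: dotted eighth = 3; sixteenth rest = 1; quarter = 4; eighth = 2; whole = 16; dotted whole = 24.
Adding: 3 + 1 + 4 + 2 + 16 + 24 = 50 sixteenth notes.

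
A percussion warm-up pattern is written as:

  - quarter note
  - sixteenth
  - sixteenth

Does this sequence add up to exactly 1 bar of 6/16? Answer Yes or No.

One bar of 6/16 = 6 sixteenth notes.
Convert each value to sixteenth notes: quarter note = 4; sixteenth = 1; sixteenth = 1.
Total: 4 + 1 + 1 = 6.
6 equals 6, so the answer is Yes.

Yes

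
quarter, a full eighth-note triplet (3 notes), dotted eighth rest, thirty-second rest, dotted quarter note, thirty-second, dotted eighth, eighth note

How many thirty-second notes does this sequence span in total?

46

In thirty-second notes: quarter = 8; a full eighth-note triplet (3 notes) (three triplet eighths span one quarter) = 8; dotted eighth rest = 6; thirty-second rest = 1; dotted quarter note = 12; thirty-second = 1; dotted eighth = 6; eighth note = 4.
Adding: 8 + 8 + 6 + 1 + 12 + 1 + 6 + 4 = 46 thirty-second notes.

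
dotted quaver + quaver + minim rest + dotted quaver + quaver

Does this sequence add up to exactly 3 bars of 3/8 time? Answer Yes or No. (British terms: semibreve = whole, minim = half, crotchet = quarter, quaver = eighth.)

Yes

One bar of 3/8 = 6 sixteenth notes, so 3 bars = 18.
In sixteenth notes: dotted quaver = 3; quaver = 2; minim rest = 8; dotted quaver = 3; quaver = 2.
Adding: 3 + 2 + 8 + 3 + 2 = 18.
18 equals 18, so the answer is Yes.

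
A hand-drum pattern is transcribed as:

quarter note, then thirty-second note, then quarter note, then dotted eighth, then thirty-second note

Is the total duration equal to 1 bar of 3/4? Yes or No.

Yes

One bar of 3/4 = 24 thirty-second notes.
Each duration in thirty-second notes: quarter note = 8; thirty-second note = 1; quarter note = 8; dotted eighth = 6; thirty-second note = 1.
Adding: 8 + 1 + 8 + 6 + 1 = 24.
24 equals 24, so the answer is Yes.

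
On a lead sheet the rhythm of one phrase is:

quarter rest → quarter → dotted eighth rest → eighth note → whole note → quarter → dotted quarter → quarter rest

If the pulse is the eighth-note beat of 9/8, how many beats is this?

21.5

One eighth-note beat = 2 sixteenth notes.
Working in sixteenth notes: quarter rest = 4; quarter = 4; dotted eighth rest = 3; eighth note = 2; whole note = 16; quarter = 4; dotted quarter = 6; quarter rest = 4.
Sum: 4 + 4 + 3 + 2 + 16 + 4 + 6 + 4 = 43.
43 ÷ 2 = 21.5 beats.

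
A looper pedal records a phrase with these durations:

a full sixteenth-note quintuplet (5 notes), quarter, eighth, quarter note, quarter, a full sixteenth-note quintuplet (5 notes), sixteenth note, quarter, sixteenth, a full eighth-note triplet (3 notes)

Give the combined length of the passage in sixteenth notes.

32

Express everything in sixteenth notes: a full sixteenth-note quintuplet (5 notes) (five quintuplet sixteenths span one quarter) = 4; quarter = 4; eighth = 2; quarter note = 4; quarter = 4; a full sixteenth-note quintuplet (5 notes) (five quintuplet sixteenths span one quarter) = 4; sixteenth note = 1; quarter = 4; sixteenth = 1; a full eighth-note triplet (3 notes) (three triplet eighths span one quarter) = 4.
Altogether 4 + 4 + 2 + 4 + 4 + 4 + 1 + 4 + 1 + 4 = 32 sixteenth notes.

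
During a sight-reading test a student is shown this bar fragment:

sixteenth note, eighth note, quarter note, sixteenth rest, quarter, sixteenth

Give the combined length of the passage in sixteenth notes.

13

Express everything in sixteenth notes: sixteenth note = 1; eighth note = 2; quarter note = 4; sixteenth rest = 1; quarter = 4; sixteenth = 1.
Adding: 1 + 2 + 4 + 1 + 4 + 1 = 13 sixteenth notes.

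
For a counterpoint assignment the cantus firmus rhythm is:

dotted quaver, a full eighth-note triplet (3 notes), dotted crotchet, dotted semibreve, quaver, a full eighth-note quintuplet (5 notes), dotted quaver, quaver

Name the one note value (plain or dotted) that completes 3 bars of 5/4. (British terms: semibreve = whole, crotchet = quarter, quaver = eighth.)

3 bars of 5/4 = 60 sixteenth notes.
Working in sixteenth notes: dotted quaver = 3; a full eighth-note triplet (3 notes) (three triplet eighths span one quarter) = 4; dotted crotchet = 6; dotted semibreve = 24; quaver = 2; a full eighth-note quintuplet (5 notes) (five quintuplet eighths span one half) = 8; dotted quaver = 3; quaver = 2.
Adding: 3 + 4 + 6 + 24 + 2 + 8 + 3 + 2 = 52.
Remaining: 60 − 52 = 8 sixteenth notes, which is a half note.

half note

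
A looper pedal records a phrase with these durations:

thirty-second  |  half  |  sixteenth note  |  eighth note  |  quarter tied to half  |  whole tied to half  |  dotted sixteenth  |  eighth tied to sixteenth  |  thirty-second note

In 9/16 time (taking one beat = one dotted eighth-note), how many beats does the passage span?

One dotted eighth-note beat = 6 thirty-second notes.
In thirty-second notes: thirty-second = 1; half = 16; sixteenth note = 2; eighth note = 4; quarter tied to half (quarter + half) = 24; whole tied to half (whole + half) = 48; dotted sixteenth = 3; eighth tied to sixteenth (eighth + sixteenth) = 6; thirty-second note = 1.
Total: 1 + 16 + 2 + 4 + 24 + 48 + 3 + 6 + 1 = 105.
105 ÷ 6 = 17.5 beats.

17.5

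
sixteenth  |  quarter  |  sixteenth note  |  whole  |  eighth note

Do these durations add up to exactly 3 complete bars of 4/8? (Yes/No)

Yes

One bar of 4/8 = 8 sixteenth notes, so 3 bars = 24.
In sixteenth notes: sixteenth = 1; quarter = 4; sixteenth note = 1; whole = 16; eighth note = 2.
Altogether 1 + 4 + 1 + 16 + 2 = 24.
24 equals 24, so the answer is Yes.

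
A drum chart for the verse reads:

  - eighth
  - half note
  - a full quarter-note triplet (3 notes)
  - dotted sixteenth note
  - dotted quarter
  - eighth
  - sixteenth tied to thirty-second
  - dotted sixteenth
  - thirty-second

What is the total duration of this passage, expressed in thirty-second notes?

Working in thirty-second notes: eighth = 4; half note = 16; a full quarter-note triplet (3 notes) (three triplet quarters span one half) = 16; dotted sixteenth note = 3; dotted quarter = 12; eighth = 4; sixteenth tied to thirty-second (sixteenth + thirty-second) = 3; dotted sixteenth = 3; thirty-second = 1.
Total: 4 + 16 + 16 + 3 + 12 + 4 + 3 + 3 + 1 = 62 thirty-second notes.

62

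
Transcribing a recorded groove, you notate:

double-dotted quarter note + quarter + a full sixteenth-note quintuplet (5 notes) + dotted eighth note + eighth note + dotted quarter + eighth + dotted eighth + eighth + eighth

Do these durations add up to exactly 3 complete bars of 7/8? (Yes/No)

One bar of 7/8 = 14 sixteenth notes, so 3 bars = 42.
Working in sixteenth notes: double-dotted quarter note = 7; quarter = 4; a full sixteenth-note quintuplet (5 notes) (five quintuplet sixteenths span one quarter) = 4; dotted eighth note = 3; eighth note = 2; dotted quarter = 6; eighth = 2; dotted eighth = 3; eighth = 2; eighth = 2.
Altogether 7 + 4 + 4 + 3 + 2 + 6 + 2 + 3 + 2 + 2 = 35.
35 falls short of 42, so the answer is No.

No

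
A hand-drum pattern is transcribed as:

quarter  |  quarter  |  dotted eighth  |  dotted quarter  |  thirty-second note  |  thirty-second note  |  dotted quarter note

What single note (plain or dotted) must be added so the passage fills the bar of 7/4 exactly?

The bar of 7/4 = 56 thirty-second notes.
Each duration in thirty-second notes: quarter = 8; quarter = 8; dotted eighth = 6; dotted quarter = 12; thirty-second note = 1; thirty-second note = 1; dotted quarter note = 12.
Adding: 8 + 8 + 6 + 12 + 1 + 1 + 12 = 48.
Remaining: 56 − 48 = 8 thirty-second notes, which is a quarter note.

quarter note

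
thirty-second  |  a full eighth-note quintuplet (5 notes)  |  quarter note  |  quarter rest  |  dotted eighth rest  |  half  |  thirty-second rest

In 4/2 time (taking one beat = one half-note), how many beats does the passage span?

One half-note beat = 16 thirty-second notes.
Working in thirty-second notes: thirty-second = 1; a full eighth-note quintuplet (5 notes) (five quintuplet eighths span one half) = 16; quarter note = 8; quarter rest = 8; dotted eighth rest = 6; half = 16; thirty-second rest = 1.
Altogether 1 + 16 + 8 + 8 + 6 + 16 + 1 = 56.
56 ÷ 16 = 3.5 beats.

3.5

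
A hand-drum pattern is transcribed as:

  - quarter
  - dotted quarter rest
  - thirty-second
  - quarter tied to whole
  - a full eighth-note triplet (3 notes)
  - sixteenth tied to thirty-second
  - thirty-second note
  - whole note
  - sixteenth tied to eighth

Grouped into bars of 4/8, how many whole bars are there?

One bar of 4/8 = 16 thirty-second notes.
Express everything in thirty-second notes: quarter = 8; dotted quarter rest = 12; thirty-second = 1; quarter tied to whole (quarter + whole) = 40; a full eighth-note triplet (3 notes) (three triplet eighths span one quarter) = 8; sixteenth tied to thirty-second (sixteenth + thirty-second) = 3; thirty-second note = 1; whole note = 32; sixteenth tied to eighth (sixteenth + eighth) = 6.
Sum: 8 + 12 + 1 + 40 + 8 + 3 + 1 + 32 + 6 = 111.
111 ÷ 16 = 6 complete bars with 15 left over.

6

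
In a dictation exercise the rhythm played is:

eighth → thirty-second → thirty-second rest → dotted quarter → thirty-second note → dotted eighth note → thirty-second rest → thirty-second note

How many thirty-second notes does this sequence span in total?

In thirty-second notes: eighth = 4; thirty-second = 1; thirty-second rest = 1; dotted quarter = 12; thirty-second note = 1; dotted eighth note = 6; thirty-second rest = 1; thirty-second note = 1.
Altogether 4 + 1 + 1 + 12 + 1 + 6 + 1 + 1 = 27 thirty-second notes.

27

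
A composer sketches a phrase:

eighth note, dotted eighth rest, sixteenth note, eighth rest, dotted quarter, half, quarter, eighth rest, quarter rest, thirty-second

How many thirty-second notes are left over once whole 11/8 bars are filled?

21

One bar of 11/8 = 44 thirty-second notes.
Working in thirty-second notes: eighth note = 4; dotted eighth rest = 6; sixteenth note = 2; eighth rest = 4; dotted quarter = 12; half = 16; quarter = 8; eighth rest = 4; quarter rest = 8; thirty-second = 1.
Adding: 4 + 6 + 2 + 4 + 12 + 16 + 8 + 4 + 8 + 1 = 65.
65 ÷ 44 = 1 complete bar with 21 thirty-second notes remaining.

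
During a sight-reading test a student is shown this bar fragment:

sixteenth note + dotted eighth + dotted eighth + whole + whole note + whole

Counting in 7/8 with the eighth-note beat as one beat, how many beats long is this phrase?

One eighth-note beat = 2 sixteenth notes.
Express everything in sixteenth notes: sixteenth note = 1; dotted eighth = 3; dotted eighth = 3; whole = 16; whole note = 16; whole = 16.
Total: 1 + 3 + 3 + 16 + 16 + 16 = 55.
55 ÷ 2 = 27.5 beats.

27.5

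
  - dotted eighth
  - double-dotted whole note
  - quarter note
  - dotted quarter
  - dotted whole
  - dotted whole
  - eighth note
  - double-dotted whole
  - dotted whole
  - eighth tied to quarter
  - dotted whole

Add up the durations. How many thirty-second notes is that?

In thirty-second notes: dotted eighth = 6; double-dotted whole note = 56; quarter note = 8; dotted quarter = 12; dotted whole = 48; dotted whole = 48; eighth note = 4; double-dotted whole = 56; dotted whole = 48; eighth tied to quarter (eighth + quarter) = 12; dotted whole = 48.
Sum: 6 + 56 + 8 + 12 + 48 + 48 + 4 + 56 + 48 + 12 + 48 = 346 thirty-second notes.

346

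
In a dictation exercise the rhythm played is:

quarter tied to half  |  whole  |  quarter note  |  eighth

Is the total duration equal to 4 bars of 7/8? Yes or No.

No

One bar of 7/8 = 7 eighth notes, so 4 bars = 28.
In eighth notes: quarter tied to half (quarter + half) = 6; whole = 8; quarter note = 2; eighth = 1.
Altogether 6 + 8 + 2 + 1 = 17.
17 falls short of 28, so the answer is No.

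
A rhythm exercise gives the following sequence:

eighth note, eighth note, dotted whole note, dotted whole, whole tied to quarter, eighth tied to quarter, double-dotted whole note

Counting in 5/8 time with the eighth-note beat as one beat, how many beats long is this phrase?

One eighth-note beat = 2 sixteenth notes.
Express everything in sixteenth notes: eighth note = 2; eighth note = 2; dotted whole note = 24; dotted whole = 24; whole tied to quarter (whole + quarter) = 20; eighth tied to quarter (eighth + quarter) = 6; double-dotted whole note = 28.
Altogether 2 + 2 + 24 + 24 + 20 + 6 + 28 = 106.
106 ÷ 2 = 53 beats.

53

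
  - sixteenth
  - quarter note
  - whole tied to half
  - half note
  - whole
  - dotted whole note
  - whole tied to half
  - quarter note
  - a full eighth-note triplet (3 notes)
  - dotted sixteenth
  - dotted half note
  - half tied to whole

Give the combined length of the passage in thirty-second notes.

Each duration in thirty-second notes: sixteenth = 2; quarter note = 8; whole tied to half (whole + half) = 48; half note = 16; whole = 32; dotted whole note = 48; whole tied to half (whole + half) = 48; quarter note = 8; a full eighth-note triplet (3 notes) (three triplet eighths span one quarter) = 8; dotted sixteenth = 3; dotted half note = 24; half tied to whole (half + whole) = 48.
Sum: 2 + 8 + 48 + 16 + 32 + 48 + 48 + 8 + 8 + 3 + 24 + 48 = 293 thirty-second notes.

293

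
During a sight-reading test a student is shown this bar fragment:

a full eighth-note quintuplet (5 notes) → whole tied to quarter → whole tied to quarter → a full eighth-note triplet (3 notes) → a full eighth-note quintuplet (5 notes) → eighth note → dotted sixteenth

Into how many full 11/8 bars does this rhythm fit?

One bar of 11/8 = 44 thirty-second notes.
Express everything in thirty-second notes: a full eighth-note quintuplet (5 notes) (five quintuplet eighths span one half) = 16; whole tied to quarter (whole + quarter) = 40; whole tied to quarter (whole + quarter) = 40; a full eighth-note triplet (3 notes) (three triplet eighths span one quarter) = 8; a full eighth-note quintuplet (5 notes) (five quintuplet eighths span one half) = 16; eighth note = 4; dotted sixteenth = 3.
Adding: 16 + 40 + 40 + 8 + 16 + 4 + 3 = 127.
127 ÷ 44 = 2 complete bars with 39 left over.

2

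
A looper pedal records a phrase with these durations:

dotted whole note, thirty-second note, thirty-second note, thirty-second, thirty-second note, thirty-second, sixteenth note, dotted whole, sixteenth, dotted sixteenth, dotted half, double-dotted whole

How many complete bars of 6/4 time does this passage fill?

3

One bar of 6/4 = 48 thirty-second notes.
Working in thirty-second notes: dotted whole note = 48; thirty-second note = 1; thirty-second note = 1; thirty-second = 1; thirty-second note = 1; thirty-second = 1; sixteenth note = 2; dotted whole = 48; sixteenth = 2; dotted sixteenth = 3; dotted half = 24; double-dotted whole = 56.
Altogether 48 + 1 + 1 + 1 + 1 + 1 + 2 + 48 + 2 + 3 + 24 + 56 = 188.
188 ÷ 48 = 3 complete bars with 44 left over.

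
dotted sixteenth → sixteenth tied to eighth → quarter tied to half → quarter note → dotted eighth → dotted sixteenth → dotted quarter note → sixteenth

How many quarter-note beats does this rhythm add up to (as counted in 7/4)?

8

One quarter-note beat = 8 thirty-second notes.
In thirty-second notes: dotted sixteenth = 3; sixteenth tied to eighth (sixteenth + eighth) = 6; quarter tied to half (quarter + half) = 24; quarter note = 8; dotted eighth = 6; dotted sixteenth = 3; dotted quarter note = 12; sixteenth = 2.
Altogether 3 + 6 + 24 + 8 + 6 + 3 + 12 + 2 = 64.
64 ÷ 8 = 8 beats.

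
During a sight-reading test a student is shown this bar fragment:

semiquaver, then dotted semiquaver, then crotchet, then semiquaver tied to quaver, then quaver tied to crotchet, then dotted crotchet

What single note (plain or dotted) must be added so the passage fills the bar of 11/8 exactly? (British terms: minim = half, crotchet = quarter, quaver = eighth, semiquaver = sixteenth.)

thirty-second note

The bar of 11/8 = 44 thirty-second notes.
Each duration in thirty-second notes: semiquaver = 2; dotted semiquaver = 3; crotchet = 8; semiquaver tied to quaver (semiquaver + quaver) = 6; quaver tied to crotchet (quaver + crotchet) = 12; dotted crotchet = 12.
Total: 2 + 3 + 8 + 6 + 12 + 12 = 43.
Remaining: 44 − 43 = 1 thirty-second note, which is a thirty-second note.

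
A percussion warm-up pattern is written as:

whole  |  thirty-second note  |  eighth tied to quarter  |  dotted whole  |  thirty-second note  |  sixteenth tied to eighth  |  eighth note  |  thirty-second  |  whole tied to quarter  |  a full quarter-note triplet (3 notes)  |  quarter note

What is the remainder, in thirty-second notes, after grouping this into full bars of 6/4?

25

One bar of 6/4 = 48 thirty-second notes.
Each duration in thirty-second notes: whole = 32; thirty-second note = 1; eighth tied to quarter (eighth + quarter) = 12; dotted whole = 48; thirty-second note = 1; sixteenth tied to eighth (sixteenth + eighth) = 6; eighth note = 4; thirty-second = 1; whole tied to quarter (whole + quarter) = 40; a full quarter-note triplet (3 notes) (three triplet quarters span one half) = 16; quarter note = 8.
Total: 32 + 1 + 12 + 48 + 1 + 6 + 4 + 1 + 40 + 16 + 8 = 169.
169 ÷ 48 = 3 complete bars with 25 thirty-second notes remaining.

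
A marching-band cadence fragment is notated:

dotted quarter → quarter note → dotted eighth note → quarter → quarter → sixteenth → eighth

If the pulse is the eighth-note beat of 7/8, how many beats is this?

12

One eighth-note beat = 2 sixteenth notes.
Working in sixteenth notes: dotted quarter = 6; quarter note = 4; dotted eighth note = 3; quarter = 4; quarter = 4; sixteenth = 1; eighth = 2.
Altogether 6 + 4 + 3 + 4 + 4 + 1 + 2 = 24.
24 ÷ 2 = 12 beats.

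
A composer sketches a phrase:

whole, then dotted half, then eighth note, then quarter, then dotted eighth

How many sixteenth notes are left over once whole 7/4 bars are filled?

One bar of 7/4 = 28 sixteenth notes.
Express everything in sixteenth notes: whole = 16; dotted half = 12; eighth note = 2; quarter = 4; dotted eighth = 3.
Total: 16 + 12 + 2 + 4 + 3 = 37.
37 ÷ 28 = 1 complete bar with 9 sixteenth notes remaining.

9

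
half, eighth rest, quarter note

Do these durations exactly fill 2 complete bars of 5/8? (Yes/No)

One bar of 5/8 = 5 eighth notes, so 2 bars = 10.
Working in eighth notes: half = 4; eighth rest = 1; quarter note = 2.
Altogether 4 + 1 + 2 = 7.
7 falls short of 10, so the answer is No.

No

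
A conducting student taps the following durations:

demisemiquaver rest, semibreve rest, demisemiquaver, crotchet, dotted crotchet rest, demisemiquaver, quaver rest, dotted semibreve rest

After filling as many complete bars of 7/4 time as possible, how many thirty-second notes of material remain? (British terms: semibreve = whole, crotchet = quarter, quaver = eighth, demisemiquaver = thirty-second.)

51

One bar of 7/4 = 56 thirty-second notes.
Express everything in thirty-second notes: demisemiquaver rest = 1; semibreve rest = 32; demisemiquaver = 1; crotchet = 8; dotted crotchet rest = 12; demisemiquaver = 1; quaver rest = 4; dotted semibreve rest = 48.
Altogether 1 + 32 + 1 + 8 + 12 + 1 + 4 + 48 = 107.
107 ÷ 56 = 1 complete bar with 51 thirty-second notes remaining.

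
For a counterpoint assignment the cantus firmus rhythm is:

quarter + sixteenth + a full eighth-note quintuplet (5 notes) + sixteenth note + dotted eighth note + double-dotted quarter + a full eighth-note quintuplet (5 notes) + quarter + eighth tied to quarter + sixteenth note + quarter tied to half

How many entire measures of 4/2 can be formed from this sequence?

One bar of 4/2 = 32 sixteenth notes.
Each duration in sixteenth notes: quarter = 4; sixteenth = 1; a full eighth-note quintuplet (5 notes) (five quintuplet eighths span one half) = 8; sixteenth note = 1; dotted eighth note = 3; double-dotted quarter = 7; a full eighth-note quintuplet (5 notes) (five quintuplet eighths span one half) = 8; quarter = 4; eighth tied to quarter (eighth + quarter) = 6; sixteenth note = 1; quarter tied to half (quarter + half) = 12.
Sum: 4 + 1 + 8 + 1 + 3 + 7 + 8 + 4 + 6 + 1 + 12 = 55.
55 ÷ 32 = 1 complete bar with 23 left over.

1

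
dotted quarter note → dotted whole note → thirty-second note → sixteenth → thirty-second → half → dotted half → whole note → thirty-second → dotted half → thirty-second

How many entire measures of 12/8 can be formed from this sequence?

3

One bar of 12/8 = 48 thirty-second notes.
Convert each value to thirty-second notes: dotted quarter note = 12; dotted whole note = 48; thirty-second note = 1; sixteenth = 2; thirty-second = 1; half = 16; dotted half = 24; whole note = 32; thirty-second = 1; dotted half = 24; thirty-second = 1.
Total: 12 + 48 + 1 + 2 + 1 + 16 + 24 + 32 + 1 + 24 + 1 = 162.
162 ÷ 48 = 3 complete bars with 18 left over.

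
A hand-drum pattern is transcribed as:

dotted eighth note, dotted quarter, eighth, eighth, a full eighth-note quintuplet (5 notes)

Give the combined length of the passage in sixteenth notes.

21

Each duration in sixteenth notes: dotted eighth note = 3; dotted quarter = 6; eighth = 2; eighth = 2; a full eighth-note quintuplet (5 notes) (five quintuplet eighths span one half) = 8.
Adding: 3 + 6 + 2 + 2 + 8 = 21 sixteenth notes.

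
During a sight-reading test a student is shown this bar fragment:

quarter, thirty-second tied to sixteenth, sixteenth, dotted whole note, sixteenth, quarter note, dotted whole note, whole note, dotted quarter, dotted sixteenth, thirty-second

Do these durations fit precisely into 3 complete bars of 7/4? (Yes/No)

No

One bar of 7/4 = 56 thirty-second notes, so 3 bars = 168.
Convert each value to thirty-second notes: quarter = 8; thirty-second tied to sixteenth (thirty-second + sixteenth) = 3; sixteenth = 2; dotted whole note = 48; sixteenth = 2; quarter note = 8; dotted whole note = 48; whole note = 32; dotted quarter = 12; dotted sixteenth = 3; thirty-second = 1.
Adding: 8 + 3 + 2 + 48 + 2 + 8 + 48 + 32 + 12 + 3 + 1 = 167.
167 falls short of 168, so the answer is No.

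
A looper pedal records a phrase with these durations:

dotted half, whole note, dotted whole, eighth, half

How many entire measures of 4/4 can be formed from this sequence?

3

One bar of 4/4 = 8 eighth notes.
Express everything in eighth notes: dotted half = 6; whole note = 8; dotted whole = 12; eighth = 1; half = 4.
Total: 6 + 8 + 12 + 1 + 4 = 31.
31 ÷ 8 = 3 complete bars with 7 left over.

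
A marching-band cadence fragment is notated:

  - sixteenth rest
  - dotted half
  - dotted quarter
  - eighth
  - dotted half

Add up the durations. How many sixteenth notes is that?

33

Express everything in sixteenth notes: sixteenth rest = 1; dotted half = 12; dotted quarter = 6; eighth = 2; dotted half = 12.
Altogether 1 + 12 + 6 + 2 + 12 = 33 sixteenth notes.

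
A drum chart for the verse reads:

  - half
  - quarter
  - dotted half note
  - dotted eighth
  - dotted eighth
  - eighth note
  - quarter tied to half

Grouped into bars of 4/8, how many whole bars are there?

5

One bar of 4/8 = 8 sixteenth notes.
In sixteenth notes: half = 8; quarter = 4; dotted half note = 12; dotted eighth = 3; dotted eighth = 3; eighth note = 2; quarter tied to half (quarter + half) = 12.
Sum: 8 + 4 + 12 + 3 + 3 + 2 + 12 = 44.
44 ÷ 8 = 5 complete bars with 4 left over.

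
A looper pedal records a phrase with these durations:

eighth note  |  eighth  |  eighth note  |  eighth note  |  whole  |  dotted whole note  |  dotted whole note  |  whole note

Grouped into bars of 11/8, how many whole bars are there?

4

One bar of 11/8 = 11 eighth notes.
Each duration in eighth notes: eighth note = 1; eighth = 1; eighth note = 1; eighth note = 1; whole = 8; dotted whole note = 12; dotted whole note = 12; whole note = 8.
Altogether 1 + 1 + 1 + 1 + 8 + 12 + 12 + 8 = 44.
44 ÷ 11 = 4 complete bars with 0 left over.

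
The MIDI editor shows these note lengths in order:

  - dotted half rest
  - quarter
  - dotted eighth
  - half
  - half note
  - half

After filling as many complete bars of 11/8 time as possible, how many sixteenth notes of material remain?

One bar of 11/8 = 22 sixteenth notes.
Express everything in sixteenth notes: dotted half rest = 12; quarter = 4; dotted eighth = 3; half = 8; half note = 8; half = 8.
Adding: 12 + 4 + 3 + 8 + 8 + 8 = 43.
43 ÷ 22 = 1 complete bar with 21 sixteenth notes remaining.

21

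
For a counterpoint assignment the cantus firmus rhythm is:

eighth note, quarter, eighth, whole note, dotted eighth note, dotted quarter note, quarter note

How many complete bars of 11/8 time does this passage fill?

1

One bar of 11/8 = 22 sixteenth notes.
Convert each value to sixteenth notes: eighth note = 2; quarter = 4; eighth = 2; whole note = 16; dotted eighth note = 3; dotted quarter note = 6; quarter note = 4.
Sum: 2 + 4 + 2 + 16 + 3 + 6 + 4 = 37.
37 ÷ 22 = 1 complete bar with 15 left over.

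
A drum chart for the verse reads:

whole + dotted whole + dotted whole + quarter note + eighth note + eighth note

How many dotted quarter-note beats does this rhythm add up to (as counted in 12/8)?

One dotted quarter-note beat = 3 eighth notes.
Convert each value to eighth notes: whole = 8; dotted whole = 12; dotted whole = 12; quarter note = 2; eighth note = 1; eighth note = 1.
Sum: 8 + 12 + 12 + 2 + 1 + 1 = 36.
36 ÷ 3 = 12 beats.

12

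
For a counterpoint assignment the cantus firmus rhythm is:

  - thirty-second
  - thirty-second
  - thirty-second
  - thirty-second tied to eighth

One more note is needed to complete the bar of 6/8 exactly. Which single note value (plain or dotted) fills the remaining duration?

The bar of 6/8 = 24 thirty-second notes.
In thirty-second notes: thirty-second = 1; thirty-second = 1; thirty-second = 1; thirty-second tied to eighth (thirty-second + eighth) = 5.
Sum: 1 + 1 + 1 + 5 = 8.
Remaining: 24 − 8 = 16 thirty-second notes, which is a half note.

half note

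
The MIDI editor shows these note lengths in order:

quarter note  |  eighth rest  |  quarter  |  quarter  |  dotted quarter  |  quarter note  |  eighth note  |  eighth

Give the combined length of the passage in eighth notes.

14

Working in eighth notes: quarter note = 2; eighth rest = 1; quarter = 2; quarter = 2; dotted quarter = 3; quarter note = 2; eighth note = 1; eighth = 1.
Altogether 2 + 1 + 2 + 2 + 3 + 2 + 1 + 1 = 14 eighth notes.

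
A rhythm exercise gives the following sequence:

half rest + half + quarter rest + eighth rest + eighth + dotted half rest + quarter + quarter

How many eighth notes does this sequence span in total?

22

In eighth notes: half rest = 4; half = 4; quarter rest = 2; eighth rest = 1; eighth = 1; dotted half rest = 6; quarter = 2; quarter = 2.
Sum: 4 + 4 + 2 + 1 + 1 + 6 + 2 + 2 = 22 eighth notes.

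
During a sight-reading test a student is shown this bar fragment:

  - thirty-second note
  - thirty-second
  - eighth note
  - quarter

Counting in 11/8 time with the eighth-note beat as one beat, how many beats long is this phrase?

3.5

One eighth-note beat = 4 thirty-second notes.
Convert each value to thirty-second notes: thirty-second note = 1; thirty-second = 1; eighth note = 4; quarter = 8.
Altogether 1 + 1 + 4 + 8 = 14.
14 ÷ 4 = 3.5 beats.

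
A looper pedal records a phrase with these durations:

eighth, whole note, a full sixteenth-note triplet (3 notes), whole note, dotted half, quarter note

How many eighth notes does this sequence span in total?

26

Working in eighth notes: eighth = 1; whole note = 8; a full sixteenth-note triplet (3 notes) (three triplet sixteenths span one eighth) = 1; whole note = 8; dotted half = 6; quarter note = 2.
Total: 1 + 8 + 1 + 8 + 6 + 2 = 26 eighth notes.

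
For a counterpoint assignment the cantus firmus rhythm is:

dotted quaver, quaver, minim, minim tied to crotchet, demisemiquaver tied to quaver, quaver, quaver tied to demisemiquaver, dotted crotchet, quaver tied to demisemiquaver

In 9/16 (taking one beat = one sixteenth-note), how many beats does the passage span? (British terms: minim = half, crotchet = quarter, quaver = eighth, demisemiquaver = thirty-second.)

One sixteenth-note beat = 2 thirty-second notes.
Each duration in thirty-second notes: dotted quaver = 6; quaver = 4; minim = 16; minim tied to crotchet (minim + crotchet) = 24; demisemiquaver tied to quaver (demisemiquaver + quaver) = 5; quaver = 4; quaver tied to demisemiquaver (quaver + demisemiquaver) = 5; dotted crotchet = 12; quaver tied to demisemiquaver (quaver + demisemiquaver) = 5.
Adding: 6 + 4 + 16 + 24 + 5 + 4 + 5 + 12 + 5 = 81.
81 ÷ 2 = 40.5 beats.

40.5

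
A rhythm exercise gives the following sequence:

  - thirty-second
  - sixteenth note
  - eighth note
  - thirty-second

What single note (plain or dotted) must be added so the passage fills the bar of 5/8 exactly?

dotted quarter note

The bar of 5/8 = 20 thirty-second notes.
Working in thirty-second notes: thirty-second = 1; sixteenth note = 2; eighth note = 4; thirty-second = 1.
Altogether 1 + 2 + 4 + 1 = 8.
Remaining: 20 − 8 = 12 thirty-second notes, which is a dotted quarter note.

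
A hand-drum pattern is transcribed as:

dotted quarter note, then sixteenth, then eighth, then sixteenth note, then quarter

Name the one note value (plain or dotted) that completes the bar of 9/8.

The bar of 9/8 = 18 sixteenth notes.
Express everything in sixteenth notes: dotted quarter note = 6; sixteenth = 1; eighth = 2; sixteenth note = 1; quarter = 4.
Total: 6 + 1 + 2 + 1 + 4 = 14.
Remaining: 18 − 14 = 4 sixteenth notes, which is a quarter note.

quarter note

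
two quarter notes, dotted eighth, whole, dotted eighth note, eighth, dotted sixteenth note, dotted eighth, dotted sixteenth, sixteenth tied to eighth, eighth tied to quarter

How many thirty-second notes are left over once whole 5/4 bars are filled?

One bar of 5/4 = 40 thirty-second notes.
In thirty-second notes: quarter note = 8; quarter note = 8; dotted eighth = 6; whole = 32; dotted eighth note = 6; eighth = 4; dotted sixteenth note = 3; dotted eighth = 6; dotted sixteenth = 3; sixteenth tied to eighth (sixteenth + eighth) = 6; eighth tied to quarter (eighth + quarter) = 12.
Adding: 8 + 8 + 6 + 32 + 6 + 4 + 3 + 6 + 3 + 6 + 12 = 94.
94 ÷ 40 = 2 complete bars with 14 thirty-second notes remaining.

14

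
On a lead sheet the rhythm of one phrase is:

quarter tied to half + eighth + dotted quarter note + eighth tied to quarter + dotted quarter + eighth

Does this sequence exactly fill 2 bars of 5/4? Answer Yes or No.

No

One bar of 5/4 = 10 eighth notes, so 2 bars = 20.
Express everything in eighth notes: quarter tied to half (quarter + half) = 6; eighth = 1; dotted quarter note = 3; eighth tied to quarter (eighth + quarter) = 3; dotted quarter = 3; eighth = 1.
Altogether 6 + 1 + 3 + 3 + 3 + 1 = 17.
17 falls short of 20, so the answer is No.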